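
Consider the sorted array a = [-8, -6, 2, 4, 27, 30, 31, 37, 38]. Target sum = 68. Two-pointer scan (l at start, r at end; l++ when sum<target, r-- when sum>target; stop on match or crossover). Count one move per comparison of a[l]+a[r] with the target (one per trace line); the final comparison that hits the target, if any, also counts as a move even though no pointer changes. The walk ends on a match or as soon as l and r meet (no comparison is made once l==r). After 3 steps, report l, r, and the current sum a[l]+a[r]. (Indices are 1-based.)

l=4, r=9, sum=42

[1,9] -8+38=30 <68 → l++
[2,9] -6+38=32 <68 → l++
[3,9] 2+38=40 <68 → l++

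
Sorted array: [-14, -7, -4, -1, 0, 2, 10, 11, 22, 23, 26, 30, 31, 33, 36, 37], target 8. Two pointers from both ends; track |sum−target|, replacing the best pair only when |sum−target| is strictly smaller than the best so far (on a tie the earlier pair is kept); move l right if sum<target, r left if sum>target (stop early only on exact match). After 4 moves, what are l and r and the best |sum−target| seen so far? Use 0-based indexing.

[0,15] -14+37=23 d=15 * → r--
[0,14] -14+36=22 d=14 * → r--
[0,13] -14+33=19 d=11 * → r--
[0,12] -14+31=17 d=9 * → r--

l=0, r=11, best |Δ|=9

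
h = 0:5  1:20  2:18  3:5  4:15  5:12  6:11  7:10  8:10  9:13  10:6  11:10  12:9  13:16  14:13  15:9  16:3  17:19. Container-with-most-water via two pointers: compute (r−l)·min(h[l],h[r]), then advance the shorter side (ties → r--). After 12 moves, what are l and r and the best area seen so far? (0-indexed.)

l=0 r=17: min(5,19)*17=85 best=85 *, l++
l=1 r=17: min(20,19)*16=304 best=304 *, r--
l=1 r=16: min(20,3)*15=45 best=304, r--
l=1 r=15: min(20,9)*14=126 best=304, r--
l=1 r=14: min(20,13)*13=169 best=304, r--
l=1 r=13: min(20,16)*12=192 best=304, r--
l=1 r=12: min(20,9)*11=99 best=304, r--
l=1 r=11: min(20,10)*10=100 best=304, r--
l=1 r=10: min(20,6)*9=54 best=304, r--
l=1 r=9: min(20,13)*8=104 best=304, r--
l=1 r=8: min(20,10)*7=70 best=304, r--
l=1 r=7: min(20,10)*6=60 best=304, r--

l=1, r=6, best area=304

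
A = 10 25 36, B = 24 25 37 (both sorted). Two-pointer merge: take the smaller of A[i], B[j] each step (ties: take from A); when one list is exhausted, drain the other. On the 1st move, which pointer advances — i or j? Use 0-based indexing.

i

[i=0,j=0] A[i]=10<=B[j]=24 take 10 → i++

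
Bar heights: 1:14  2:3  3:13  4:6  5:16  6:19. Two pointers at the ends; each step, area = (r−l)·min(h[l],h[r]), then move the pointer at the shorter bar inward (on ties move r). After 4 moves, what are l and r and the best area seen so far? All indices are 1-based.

l=1 r=6: min(14,19)*5=70 best=70 *, l++
l=2 r=6: min(3,19)*4=12 best=70, l++
l=3 r=6: min(13,19)*3=39 best=70, l++
l=4 r=6: min(6,19)*2=12 best=70, l++

l=5, r=6, best area=70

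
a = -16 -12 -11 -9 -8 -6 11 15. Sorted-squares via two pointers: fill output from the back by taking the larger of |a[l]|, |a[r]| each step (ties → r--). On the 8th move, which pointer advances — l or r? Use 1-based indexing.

l=1 r=8: |-16|>|15| out[8]=256, l++
l=2 r=8: |-12|<=|15| out[7]=225, r--
l=2 r=7: |-12|>|11| out[6]=144, l++
l=3 r=7: |-11|<=|11| out[5]=121, r--
l=3 r=6: |-11|>|-6| out[4]=121, l++
l=4 r=6: |-9|>|-6| out[3]=81, l++
l=5 r=6: |-8|>|-6| out[2]=64, l++
l=6 r=6: |-6|<=|-6| out[1]=36, r--

r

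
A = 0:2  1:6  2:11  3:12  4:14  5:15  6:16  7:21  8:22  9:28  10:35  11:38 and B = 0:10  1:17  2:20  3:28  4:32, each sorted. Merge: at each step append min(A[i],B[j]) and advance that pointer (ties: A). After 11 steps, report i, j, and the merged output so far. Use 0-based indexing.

i=8, j=3, merged so far=[2, 6, 10, 11, 12, 14, 15, 16, 17, 20, 21]

[i=0,j=0] A[i]=2<=B[j]=10 take 2 → i++
[i=1,j=0] A[i]=6<=B[j]=10 take 6 → i++
[i=2,j=0] A[i]=11>B[j]=10 take 10 → j++
[i=2,j=1] A[i]=11<=B[j]=17 take 11 → i++
[i=3,j=1] A[i]=12<=B[j]=17 take 12 → i++
[i=4,j=1] A[i]=14<=B[j]=17 take 14 → i++
[i=5,j=1] A[i]=15<=B[j]=17 take 15 → i++
[i=6,j=1] A[i]=16<=B[j]=17 take 16 → i++
[i=7,j=1] A[i]=21>B[j]=17 take 17 → j++
[i=7,j=2] A[i]=21>B[j]=20 take 20 → j++
[i=7,j=3] A[i]=21<=B[j]=28 take 21 → i++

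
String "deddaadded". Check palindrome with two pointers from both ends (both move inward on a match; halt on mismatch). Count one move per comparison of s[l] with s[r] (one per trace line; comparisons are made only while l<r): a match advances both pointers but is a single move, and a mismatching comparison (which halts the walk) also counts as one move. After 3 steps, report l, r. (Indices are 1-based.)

[1,10] 'd'=='d' → l++,r--
[2,9] 'e'=='e' → l++,r--
[3,8] 'd'=='d' → l++,r--

l=4, r=7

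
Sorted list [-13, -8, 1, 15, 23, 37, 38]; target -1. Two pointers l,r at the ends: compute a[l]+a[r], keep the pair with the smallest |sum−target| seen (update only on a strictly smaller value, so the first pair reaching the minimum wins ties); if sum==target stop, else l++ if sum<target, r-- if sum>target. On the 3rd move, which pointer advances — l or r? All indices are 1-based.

l=1 r=7: -13+38=25 d=26 *, r--
l=1 r=6: -13+37=24 d=25 *, r--
l=1 r=5: -13+23=10 d=11 *, r--

r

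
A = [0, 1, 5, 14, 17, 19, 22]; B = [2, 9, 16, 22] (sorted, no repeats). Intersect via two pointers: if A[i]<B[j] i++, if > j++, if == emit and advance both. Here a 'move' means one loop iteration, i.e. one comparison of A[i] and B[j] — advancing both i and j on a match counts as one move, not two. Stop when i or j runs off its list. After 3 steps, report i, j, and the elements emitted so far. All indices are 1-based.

i=3, j=2, emitted=[]

[i=1,j=1] 0<2 → i++
[i=2,j=1] 1<2 → i++
[i=3,j=1] 5>2 → j++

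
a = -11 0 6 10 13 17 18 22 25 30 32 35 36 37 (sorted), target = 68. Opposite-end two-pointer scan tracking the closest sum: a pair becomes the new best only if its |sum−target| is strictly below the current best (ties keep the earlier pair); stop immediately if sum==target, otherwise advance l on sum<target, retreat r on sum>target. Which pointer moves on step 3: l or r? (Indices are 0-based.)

[0,13] -11+37=26 d=42 * → l++
[1,13] 0+37=37 d=31 * → l++
[2,13] 6+37=43 d=25 * → l++

l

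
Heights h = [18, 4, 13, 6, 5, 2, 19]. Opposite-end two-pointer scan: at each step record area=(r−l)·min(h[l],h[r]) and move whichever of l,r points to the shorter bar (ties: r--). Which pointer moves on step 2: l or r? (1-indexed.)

l

l=1 r=7: min(18,19)*6=108 best=108 *, l++
l=2 r=7: min(4,19)*5=20 best=108, l++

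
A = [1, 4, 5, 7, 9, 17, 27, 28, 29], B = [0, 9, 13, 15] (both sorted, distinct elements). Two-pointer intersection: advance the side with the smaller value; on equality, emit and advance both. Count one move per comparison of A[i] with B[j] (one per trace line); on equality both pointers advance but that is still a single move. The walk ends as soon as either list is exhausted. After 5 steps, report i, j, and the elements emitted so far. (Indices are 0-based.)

i=4, j=1, emitted=[]

i=0 j=0: 1>0, j++
i=0 j=1: 1<9, i++
i=1 j=1: 4<9, i++
i=2 j=1: 5<9, i++
i=3 j=1: 7<9, i++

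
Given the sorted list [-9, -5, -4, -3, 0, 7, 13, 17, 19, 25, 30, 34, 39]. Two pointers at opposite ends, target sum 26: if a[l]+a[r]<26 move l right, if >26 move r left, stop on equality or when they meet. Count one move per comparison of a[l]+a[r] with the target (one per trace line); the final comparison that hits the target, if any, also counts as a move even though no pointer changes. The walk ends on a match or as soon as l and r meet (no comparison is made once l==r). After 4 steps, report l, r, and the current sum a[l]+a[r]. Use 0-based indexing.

l=2, r=10, sum=26

l=0 r=12: -9+39=30 >26, r--
l=0 r=11: -9+34=25 <26, l++
l=1 r=11: -5+34=29 >26, r--
l=1 r=10: -5+30=25 <26, l++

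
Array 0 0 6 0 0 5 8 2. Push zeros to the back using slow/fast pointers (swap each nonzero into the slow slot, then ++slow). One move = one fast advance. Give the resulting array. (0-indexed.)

(s=0,f=0) a[fast]=0 → fast++
(s=0,f=1) a[fast]=0 → fast++
(s=0,f=2) a[fast]=6≠0 swap→a[0]=6 → slow++,fast++
(s=1,f=3) a[fast]=0 → fast++
(s=1,f=4) a[fast]=0 → fast++
(s=1,f=5) a[fast]=5≠0 swap→a[1]=5 → slow++,fast++
(s=2,f=6) a[fast]=8≠0 swap→a[2]=8 → slow++,fast++
(s=3,f=7) a[fast]=2≠0 swap→a[3]=2 → slow++,fast++

[6, 5, 8, 2, 0, 0, 0, 0]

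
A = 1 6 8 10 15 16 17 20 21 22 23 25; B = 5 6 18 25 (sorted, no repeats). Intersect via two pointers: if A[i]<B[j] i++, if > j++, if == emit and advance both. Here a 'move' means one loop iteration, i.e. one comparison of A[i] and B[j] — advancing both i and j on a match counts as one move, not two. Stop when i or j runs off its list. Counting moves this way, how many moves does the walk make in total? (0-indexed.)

[i=0,j=0] 1<5 → i++
[i=1,j=0] 6>5 → j++
[i=1,j=1] 6==6 emit → i++,j++
[i=2,j=2] 8<18 → i++
[i=3,j=2] 10<18 → i++
[i=4,j=2] 15<18 → i++
[i=5,j=2] 16<18 → i++
[i=6,j=2] 17<18 → i++
[i=7,j=2] 20>18 → j++
[i=7,j=3] 20<25 → i++
[i=8,j=3] 21<25 → i++
[i=9,j=3] 22<25 → i++
[i=10,j=3] 23<25 → i++
[i=11,j=3] 25==25 emit → i++,j++

14 moves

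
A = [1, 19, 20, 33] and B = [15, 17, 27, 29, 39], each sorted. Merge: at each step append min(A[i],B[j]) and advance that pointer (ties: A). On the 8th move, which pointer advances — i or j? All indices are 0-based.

i=0 j=0: A[i]=1<=B[j]=15 take 1, i++
i=1 j=0: A[i]=19>B[j]=15 take 15, j++
i=1 j=1: A[i]=19>B[j]=17 take 17, j++
i=1 j=2: A[i]=19<=B[j]=27 take 19, i++
i=2 j=2: A[i]=20<=B[j]=27 take 20, i++
i=3 j=2: A[i]=33>B[j]=27 take 27, j++
i=3 j=3: A[i]=33>B[j]=29 take 29, j++
i=3 j=4: A[i]=33<=B[j]=39 take 33, i++

i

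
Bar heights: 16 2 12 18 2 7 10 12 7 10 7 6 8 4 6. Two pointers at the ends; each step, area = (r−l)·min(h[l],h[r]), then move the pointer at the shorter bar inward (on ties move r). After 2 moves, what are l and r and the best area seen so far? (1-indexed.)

l=1 r=15: min(16,6)*14=84 best=84 *, r--
l=1 r=14: min(16,4)*13=52 best=84, r--

l=1, r=13, best area=84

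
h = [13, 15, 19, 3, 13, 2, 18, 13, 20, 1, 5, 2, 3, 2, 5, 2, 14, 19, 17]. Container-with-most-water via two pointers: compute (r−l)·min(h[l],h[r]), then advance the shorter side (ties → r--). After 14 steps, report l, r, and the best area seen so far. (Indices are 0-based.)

l=4, r=8, best area=285

[0,18] min(13,17)*18=234 best=234 * → l++
[1,18] min(15,17)*17=255 best=255 * → l++
[2,18] min(19,17)*16=272 best=272 * → r--
[2,17] min(19,19)*15=285 best=285 * → r--
[2,16] min(19,14)*14=196 best=285 → r--
[2,15] min(19,2)*13=26 best=285 → r--
[2,14] min(19,5)*12=60 best=285 → r--
[2,13] min(19,2)*11=22 best=285 → r--
[2,12] min(19,3)*10=30 best=285 → r--
[2,11] min(19,2)*9=18 best=285 → r--
[2,10] min(19,5)*8=40 best=285 → r--
[2,9] min(19,1)*7=7 best=285 → r--
[2,8] min(19,20)*6=114 best=285 → l++
[3,8] min(3,20)*5=15 best=285 → l++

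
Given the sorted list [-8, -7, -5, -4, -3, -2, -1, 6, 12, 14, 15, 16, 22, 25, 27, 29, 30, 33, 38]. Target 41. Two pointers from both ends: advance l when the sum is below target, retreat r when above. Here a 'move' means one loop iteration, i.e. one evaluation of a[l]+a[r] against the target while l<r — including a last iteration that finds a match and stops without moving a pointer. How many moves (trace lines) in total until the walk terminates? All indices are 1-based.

l=1 r=19: -8+38=30 <41, l++
l=2 r=19: -7+38=31 <41, l++
l=3 r=19: -5+38=33 <41, l++
l=4 r=19: -4+38=34 <41, l++
l=5 r=19: -3+38=35 <41, l++
l=6 r=19: -2+38=36 <41, l++
l=7 r=19: -1+38=37 <41, l++
l=8 r=19: 6+38=44 >41, r--
l=8 r=18: 6+33=39 <41, l++
l=9 r=18: 12+33=45 >41, r--
l=9 r=17: 12+30=42 >41, r--
l=9 r=16: 12+29=41, found

12 moves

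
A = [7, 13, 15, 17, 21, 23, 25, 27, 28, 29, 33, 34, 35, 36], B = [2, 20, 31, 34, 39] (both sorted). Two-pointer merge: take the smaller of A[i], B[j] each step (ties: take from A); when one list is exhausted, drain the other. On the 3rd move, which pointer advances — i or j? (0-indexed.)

i=0 j=0: A[i]=7>B[j]=2 take 2, j++
i=0 j=1: A[i]=7<=B[j]=20 take 7, i++
i=1 j=1: A[i]=13<=B[j]=20 take 13, i++

i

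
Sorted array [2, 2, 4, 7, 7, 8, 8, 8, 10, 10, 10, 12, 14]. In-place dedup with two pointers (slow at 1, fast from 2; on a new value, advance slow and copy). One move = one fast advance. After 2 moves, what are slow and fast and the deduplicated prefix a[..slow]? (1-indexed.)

slow=1 fast=2: a[fast]=2=a[slow] dup, fast++
slow=1 fast=3: a[fast]=4≠a[slow]=2 write a[2]=4, slow++,fast++

slow=2, fast=4, prefix=[2, 4]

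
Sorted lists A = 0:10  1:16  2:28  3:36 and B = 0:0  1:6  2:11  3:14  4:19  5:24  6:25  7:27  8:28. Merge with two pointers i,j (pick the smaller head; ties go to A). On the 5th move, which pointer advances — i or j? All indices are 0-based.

i=0 j=0: A[i]=10>B[j]=0 take 0, j++
i=0 j=1: A[i]=10>B[j]=6 take 6, j++
i=0 j=2: A[i]=10<=B[j]=11 take 10, i++
i=1 j=2: A[i]=16>B[j]=11 take 11, j++
i=1 j=3: A[i]=16>B[j]=14 take 14, j++

j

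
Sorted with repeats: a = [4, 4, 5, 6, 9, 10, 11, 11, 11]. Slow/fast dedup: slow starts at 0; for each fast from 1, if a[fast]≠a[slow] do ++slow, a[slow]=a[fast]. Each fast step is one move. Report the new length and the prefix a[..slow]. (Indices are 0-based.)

(s=0,f=1) a[fast]=4=a[slow] dup → fast++
(s=0,f=2) a[fast]=5≠a[slow]=4 write a[1]=5 → slow++,fast++
(s=1,f=3) a[fast]=6≠a[slow]=5 write a[2]=6 → slow++,fast++
(s=2,f=4) a[fast]=9≠a[slow]=6 write a[3]=9 → slow++,fast++
(s=3,f=5) a[fast]=10≠a[slow]=9 write a[4]=10 → slow++,fast++
(s=4,f=6) a[fast]=11≠a[slow]=10 write a[5]=11 → slow++,fast++
(s=5,f=7) a[fast]=11=a[slow] dup → fast++
(s=5,f=8) a[fast]=11=a[slow] dup → fast++

length 6; prefix = [4, 5, 6, 9, 10, 11]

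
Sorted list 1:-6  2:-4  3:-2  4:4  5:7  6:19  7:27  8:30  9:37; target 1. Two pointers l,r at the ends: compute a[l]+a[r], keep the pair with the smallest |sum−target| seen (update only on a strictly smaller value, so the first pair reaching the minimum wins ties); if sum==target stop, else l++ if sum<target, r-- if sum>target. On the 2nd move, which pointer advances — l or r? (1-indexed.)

l=1 r=9: -6+37=31 d=30 *, r--
l=1 r=8: -6+30=24 d=23 *, r--

r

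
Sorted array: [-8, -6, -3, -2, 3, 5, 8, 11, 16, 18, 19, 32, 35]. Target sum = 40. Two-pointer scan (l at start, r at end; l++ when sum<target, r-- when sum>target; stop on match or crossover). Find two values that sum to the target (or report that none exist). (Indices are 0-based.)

l=0 r=12: -8+35=27 <40, l++
l=1 r=12: -6+35=29 <40, l++
l=2 r=12: -3+35=32 <40, l++
l=3 r=12: -2+35=33 <40, l++
l=4 r=12: 3+35=38 <40, l++
l=5 r=12: 5+35=40, found

(5, 35)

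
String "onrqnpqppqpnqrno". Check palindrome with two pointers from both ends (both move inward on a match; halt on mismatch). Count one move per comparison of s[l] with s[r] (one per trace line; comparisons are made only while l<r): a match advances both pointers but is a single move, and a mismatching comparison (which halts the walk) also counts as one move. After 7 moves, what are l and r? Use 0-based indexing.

[0,15] 'o'=='o' → l++,r--
[1,14] 'n'=='n' → l++,r--
[2,13] 'r'=='r' → l++,r--
[3,12] 'q'=='q' → l++,r--
[4,11] 'n'=='n' → l++,r--
[5,10] 'p'=='p' → l++,r--
[6,9] 'q'=='q' → l++,r--

l=7, r=8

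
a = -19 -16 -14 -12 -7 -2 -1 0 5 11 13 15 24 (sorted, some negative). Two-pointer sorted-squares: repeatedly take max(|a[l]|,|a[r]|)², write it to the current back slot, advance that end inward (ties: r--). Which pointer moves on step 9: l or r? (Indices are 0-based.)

l=0 r=12: |-19|<=|24| out[12]=576, r--
l=0 r=11: |-19|>|15| out[11]=361, l++
l=1 r=11: |-16|>|15| out[10]=256, l++
l=2 r=11: |-14|<=|15| out[9]=225, r--
l=2 r=10: |-14|>|13| out[8]=196, l++
l=3 r=10: |-12|<=|13| out[7]=169, r--
l=3 r=9: |-12|>|11| out[6]=144, l++
l=4 r=9: |-7|<=|11| out[5]=121, r--
l=4 r=8: |-7|>|5| out[4]=49, l++

l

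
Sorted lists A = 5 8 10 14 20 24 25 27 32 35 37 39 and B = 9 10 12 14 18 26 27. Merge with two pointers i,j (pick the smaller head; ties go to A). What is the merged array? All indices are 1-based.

[5, 8, 9, 10, 10, 12, 14, 14, 18, 20, 24, 25, 26, 27, 27, 32, 35, 37, 39]

[i=1,j=1] A[i]=5<=B[j]=9 take 5 → i++
[i=2,j=1] A[i]=8<=B[j]=9 take 8 → i++
[i=3,j=1] A[i]=10>B[j]=9 take 9 → j++
[i=3,j=2] A[i]=10<=B[j]=10 take 10 → i++
[i=4,j=2] A[i]=14>B[j]=10 take 10 → j++
[i=4,j=3] A[i]=14>B[j]=12 take 12 → j++
[i=4,j=4] A[i]=14<=B[j]=14 take 14 → i++
[i=5,j=4] A[i]=20>B[j]=14 take 14 → j++
[i=5,j=5] A[i]=20>B[j]=18 take 18 → j++
[i=5,j=6] A[i]=20<=B[j]=26 take 20 → i++
[i=6,j=6] A[i]=24<=B[j]=26 take 24 → i++
[i=7,j=6] A[i]=25<=B[j]=26 take 25 → i++
[i=8,j=6] A[i]=27>B[j]=26 take 26 → j++
[i=8,j=7] A[i]=27<=B[j]=27 take 27 → i++
[i=9,j=7] A[i]=32>B[j]=27 take 27 → j++
[i=9,j=8] B done, take A[i]=32 → i++
[i=10,j=8] B done, take A[i]=35 → i++
[i=11,j=8] B done, take A[i]=37 → i++
[i=12,j=8] B done, take A[i]=39 → i++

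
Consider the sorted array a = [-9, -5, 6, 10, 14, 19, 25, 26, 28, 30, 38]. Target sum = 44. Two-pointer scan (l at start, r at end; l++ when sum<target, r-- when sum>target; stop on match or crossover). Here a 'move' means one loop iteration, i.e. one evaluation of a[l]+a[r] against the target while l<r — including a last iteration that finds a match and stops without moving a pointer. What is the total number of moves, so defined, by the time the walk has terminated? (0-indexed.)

3 moves

l=0 r=10: -9+38=29 <44, l++
l=1 r=10: -5+38=33 <44, l++
l=2 r=10: 6+38=44, found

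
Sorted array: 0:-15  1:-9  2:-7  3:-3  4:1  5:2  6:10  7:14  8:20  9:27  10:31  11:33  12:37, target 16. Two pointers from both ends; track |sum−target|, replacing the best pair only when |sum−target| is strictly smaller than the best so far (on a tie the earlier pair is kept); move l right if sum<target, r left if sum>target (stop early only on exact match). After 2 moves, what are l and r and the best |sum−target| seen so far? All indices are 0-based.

l=0, r=10, best |Δ|=2

[0,12] -15+37=22 d=6 * → r--
[0,11] -15+33=18 d=2 * → r--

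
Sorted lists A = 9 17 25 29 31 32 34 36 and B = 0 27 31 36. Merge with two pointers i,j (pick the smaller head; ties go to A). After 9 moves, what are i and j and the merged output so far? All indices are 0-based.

i=0 j=0: A[i]=9>B[j]=0 take 0, j++
i=0 j=1: A[i]=9<=B[j]=27 take 9, i++
i=1 j=1: A[i]=17<=B[j]=27 take 17, i++
i=2 j=1: A[i]=25<=B[j]=27 take 25, i++
i=3 j=1: A[i]=29>B[j]=27 take 27, j++
i=3 j=2: A[i]=29<=B[j]=31 take 29, i++
i=4 j=2: A[i]=31<=B[j]=31 take 31, i++
i=5 j=2: A[i]=32>B[j]=31 take 31, j++
i=5 j=3: A[i]=32<=B[j]=36 take 32, i++

i=6, j=3, merged so far=[0, 9, 17, 25, 27, 29, 31, 31, 32]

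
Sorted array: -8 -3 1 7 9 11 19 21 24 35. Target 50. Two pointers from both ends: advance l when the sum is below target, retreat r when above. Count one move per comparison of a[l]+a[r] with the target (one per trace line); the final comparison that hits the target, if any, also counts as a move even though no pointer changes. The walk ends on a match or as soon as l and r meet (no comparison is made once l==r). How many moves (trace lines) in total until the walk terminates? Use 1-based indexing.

9 moves

[1,10] -8+35=27 <50 → l++
[2,10] -3+35=32 <50 → l++
[3,10] 1+35=36 <50 → l++
[4,10] 7+35=42 <50 → l++
[5,10] 9+35=44 <50 → l++
[6,10] 11+35=46 <50 → l++
[7,10] 19+35=54 >50 → r--
[7,9] 19+24=43 <50 → l++
[8,9] 21+24=45 <50 → l++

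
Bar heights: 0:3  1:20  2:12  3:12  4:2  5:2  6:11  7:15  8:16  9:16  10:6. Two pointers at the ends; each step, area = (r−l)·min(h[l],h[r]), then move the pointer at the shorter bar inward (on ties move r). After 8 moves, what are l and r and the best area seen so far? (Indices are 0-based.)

l=1, r=3, best area=128

l=0 r=10: min(3,6)*10=30 best=30 *, l++
l=1 r=10: min(20,6)*9=54 best=54 *, r--
l=1 r=9: min(20,16)*8=128 best=128 *, r--
l=1 r=8: min(20,16)*7=112 best=128, r--
l=1 r=7: min(20,15)*6=90 best=128, r--
l=1 r=6: min(20,11)*5=55 best=128, r--
l=1 r=5: min(20,2)*4=8 best=128, r--
l=1 r=4: min(20,2)*3=6 best=128, r--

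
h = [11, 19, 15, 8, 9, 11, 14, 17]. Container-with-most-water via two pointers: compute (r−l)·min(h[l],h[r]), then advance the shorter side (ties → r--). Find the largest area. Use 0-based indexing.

max area = 102

[0,7] min(11,17)*7=77 best=77 * → l++
[1,7] min(19,17)*6=102 best=102 * → r--
[1,6] min(19,14)*5=70 best=102 → r--
[1,5] min(19,11)*4=44 best=102 → r--
[1,4] min(19,9)*3=27 best=102 → r--
[1,3] min(19,8)*2=16 best=102 → r--
[1,2] min(19,15)*1=15 best=102 → r--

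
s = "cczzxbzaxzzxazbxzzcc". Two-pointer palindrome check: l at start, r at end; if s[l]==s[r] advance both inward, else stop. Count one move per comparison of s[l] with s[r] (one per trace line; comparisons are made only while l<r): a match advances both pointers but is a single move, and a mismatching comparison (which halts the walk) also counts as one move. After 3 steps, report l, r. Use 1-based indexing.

l=4, r=17

l=1 r=20: 'c'=='c', l++,r--
l=2 r=19: 'c'=='c', l++,r--
l=3 r=18: 'z'=='z', l++,r--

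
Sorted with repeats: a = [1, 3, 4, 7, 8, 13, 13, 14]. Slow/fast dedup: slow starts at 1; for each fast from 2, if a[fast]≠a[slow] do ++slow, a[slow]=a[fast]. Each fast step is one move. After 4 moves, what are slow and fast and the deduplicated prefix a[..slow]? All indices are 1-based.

slow=5, fast=6, prefix=[1, 3, 4, 7, 8]

(s=1,f=2) a[fast]=3≠a[slow]=1 write a[2]=3 → slow++,fast++
(s=2,f=3) a[fast]=4≠a[slow]=3 write a[3]=4 → slow++,fast++
(s=3,f=4) a[fast]=7≠a[slow]=4 write a[4]=7 → slow++,fast++
(s=4,f=5) a[fast]=8≠a[slow]=7 write a[5]=8 → slow++,fast++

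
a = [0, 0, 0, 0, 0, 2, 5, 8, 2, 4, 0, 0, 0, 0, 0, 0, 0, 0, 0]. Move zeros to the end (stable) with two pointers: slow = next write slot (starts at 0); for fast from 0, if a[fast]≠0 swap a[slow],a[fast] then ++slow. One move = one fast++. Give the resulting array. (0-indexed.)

(s=0,f=0) a[fast]=0 → fast++
(s=0,f=1) a[fast]=0 → fast++
(s=0,f=2) a[fast]=0 → fast++
(s=0,f=3) a[fast]=0 → fast++
(s=0,f=4) a[fast]=0 → fast++
(s=0,f=5) a[fast]=2≠0 swap→a[0]=2 → slow++,fast++
(s=1,f=6) a[fast]=5≠0 swap→a[1]=5 → slow++,fast++
(s=2,f=7) a[fast]=8≠0 swap→a[2]=8 → slow++,fast++
(s=3,f=8) a[fast]=2≠0 swap→a[3]=2 → slow++,fast++
(s=4,f=9) a[fast]=4≠0 swap→a[4]=4 → slow++,fast++
(s=5,f=10) a[fast]=0 → fast++
(s=5,f=11) a[fast]=0 → fast++
(s=5,f=12) a[fast]=0 → fast++
(s=5,f=13) a[fast]=0 → fast++
(s=5,f=14) a[fast]=0 → fast++
(s=5,f=15) a[fast]=0 → fast++
(s=5,f=16) a[fast]=0 → fast++
(s=5,f=17) a[fast]=0 → fast++
(s=5,f=18) a[fast]=0 → fast++

[2, 5, 8, 2, 4, 0, 0, 0, 0, 0, 0, 0, 0, 0, 0, 0, 0, 0, 0]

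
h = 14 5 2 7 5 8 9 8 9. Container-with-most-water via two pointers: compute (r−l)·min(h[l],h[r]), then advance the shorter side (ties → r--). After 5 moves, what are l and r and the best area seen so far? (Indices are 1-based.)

[1,9] min(14,9)*8=72 best=72 * → r--
[1,8] min(14,8)*7=56 best=72 → r--
[1,7] min(14,9)*6=54 best=72 → r--
[1,6] min(14,8)*5=40 best=72 → r--
[1,5] min(14,5)*4=20 best=72 → r--

l=1, r=4, best area=72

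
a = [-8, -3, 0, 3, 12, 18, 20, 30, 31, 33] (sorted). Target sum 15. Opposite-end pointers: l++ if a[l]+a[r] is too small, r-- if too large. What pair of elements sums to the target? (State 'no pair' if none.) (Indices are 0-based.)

(-3, 18)

[0,9] -8+33=25 >15 → r--
[0,8] -8+31=23 >15 → r--
[0,7] -8+30=22 >15 → r--
[0,6] -8+20=12 <15 → l++
[1,6] -3+20=17 >15 → r--
[1,5] -3+18=15 → found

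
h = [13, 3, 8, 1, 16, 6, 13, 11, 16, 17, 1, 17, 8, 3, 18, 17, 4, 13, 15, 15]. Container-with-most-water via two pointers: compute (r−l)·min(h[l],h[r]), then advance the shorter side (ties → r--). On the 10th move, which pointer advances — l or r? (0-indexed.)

l

l=0 r=19: min(13,15)*19=247 best=247 *, l++
l=1 r=19: min(3,15)*18=54 best=247, l++
l=2 r=19: min(8,15)*17=136 best=247, l++
l=3 r=19: min(1,15)*16=16 best=247, l++
l=4 r=19: min(16,15)*15=225 best=247, r--
l=4 r=18: min(16,15)*14=210 best=247, r--
l=4 r=17: min(16,13)*13=169 best=247, r--
l=4 r=16: min(16,4)*12=48 best=247, r--
l=4 r=15: min(16,17)*11=176 best=247, l++
l=5 r=15: min(6,17)*10=60 best=247, l++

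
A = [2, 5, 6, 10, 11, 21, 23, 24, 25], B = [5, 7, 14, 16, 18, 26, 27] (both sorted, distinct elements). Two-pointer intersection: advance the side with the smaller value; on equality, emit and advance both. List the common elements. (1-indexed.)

i=1 j=1: 2<5, i++
i=2 j=1: 5==5 emit, i++,j++
i=3 j=2: 6<7, i++
i=4 j=2: 10>7, j++
i=4 j=3: 10<14, i++
i=5 j=3: 11<14, i++
i=6 j=3: 21>14, j++
i=6 j=4: 21>16, j++
i=6 j=5: 21>18, j++
i=6 j=6: 21<26, i++
i=7 j=6: 23<26, i++
i=8 j=6: 24<26, i++
i=9 j=6: 25<26, i++

intersection = [5]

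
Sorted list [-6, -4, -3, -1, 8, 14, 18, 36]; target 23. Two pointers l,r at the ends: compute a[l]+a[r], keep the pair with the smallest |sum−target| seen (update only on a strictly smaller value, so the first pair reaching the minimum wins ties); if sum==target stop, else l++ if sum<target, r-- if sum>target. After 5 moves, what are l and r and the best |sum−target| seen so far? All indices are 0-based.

l=4, r=6, best |Δ|=6

[0,7] -6+36=30 d=7 * → r--
[0,6] -6+18=12 d=11 → l++
[1,6] -4+18=14 d=9 → l++
[2,6] -3+18=15 d=8 → l++
[3,6] -1+18=17 d=6 * → l++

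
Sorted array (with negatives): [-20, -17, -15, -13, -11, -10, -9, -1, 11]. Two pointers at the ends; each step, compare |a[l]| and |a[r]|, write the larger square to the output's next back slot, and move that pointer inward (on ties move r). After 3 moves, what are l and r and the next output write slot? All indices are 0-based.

l=0 r=8: |-20|>|11| out[8]=400, l++
l=1 r=8: |-17|>|11| out[7]=289, l++
l=2 r=8: |-15|>|11| out[6]=225, l++

l=3, r=8, next write slot=5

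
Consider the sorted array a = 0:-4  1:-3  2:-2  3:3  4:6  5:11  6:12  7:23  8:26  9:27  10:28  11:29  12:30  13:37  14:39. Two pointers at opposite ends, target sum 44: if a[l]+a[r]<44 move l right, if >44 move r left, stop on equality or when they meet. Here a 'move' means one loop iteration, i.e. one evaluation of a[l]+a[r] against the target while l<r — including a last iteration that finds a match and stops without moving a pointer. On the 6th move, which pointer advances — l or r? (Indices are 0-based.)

l

l=0 r=14: -4+39=35 <44, l++
l=1 r=14: -3+39=36 <44, l++
l=2 r=14: -2+39=37 <44, l++
l=3 r=14: 3+39=42 <44, l++
l=4 r=14: 6+39=45 >44, r--
l=4 r=13: 6+37=43 <44, l++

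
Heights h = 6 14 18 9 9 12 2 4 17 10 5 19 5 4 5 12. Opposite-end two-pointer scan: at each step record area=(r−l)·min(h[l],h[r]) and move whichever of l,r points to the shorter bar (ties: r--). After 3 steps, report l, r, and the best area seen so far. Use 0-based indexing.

l=0 r=15: min(6,12)*15=90 best=90 *, l++
l=1 r=15: min(14,12)*14=168 best=168 *, r--
l=1 r=14: min(14,5)*13=65 best=168, r--

l=1, r=13, best area=168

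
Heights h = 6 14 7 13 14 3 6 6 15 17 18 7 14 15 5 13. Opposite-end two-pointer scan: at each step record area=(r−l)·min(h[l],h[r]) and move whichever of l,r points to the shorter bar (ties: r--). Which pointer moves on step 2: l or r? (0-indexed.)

r

l=0 r=15: min(6,13)*15=90 best=90 *, l++
l=1 r=15: min(14,13)*14=182 best=182 *, r--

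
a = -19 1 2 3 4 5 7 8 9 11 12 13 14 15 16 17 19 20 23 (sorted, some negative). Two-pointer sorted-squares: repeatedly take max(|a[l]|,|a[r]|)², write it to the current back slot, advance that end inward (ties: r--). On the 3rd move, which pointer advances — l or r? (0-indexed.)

r

[0,18] |-19|<=|23| out[18]=529 → r--
[0,17] |-19|<=|20| out[17]=400 → r--
[0,16] |-19|<=|19| out[16]=361 → r--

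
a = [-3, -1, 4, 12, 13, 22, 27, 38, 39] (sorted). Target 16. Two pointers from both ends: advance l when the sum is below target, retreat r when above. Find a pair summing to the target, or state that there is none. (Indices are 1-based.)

(4, 12)

l=1 r=9: -3+39=36 >16, r--
l=1 r=8: -3+38=35 >16, r--
l=1 r=7: -3+27=24 >16, r--
l=1 r=6: -3+22=19 >16, r--
l=1 r=5: -3+13=10 <16, l++
l=2 r=5: -1+13=12 <16, l++
l=3 r=5: 4+13=17 >16, r--
l=3 r=4: 4+12=16, found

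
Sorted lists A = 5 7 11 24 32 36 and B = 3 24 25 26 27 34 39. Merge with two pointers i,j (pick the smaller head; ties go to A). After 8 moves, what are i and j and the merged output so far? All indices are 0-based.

i=4, j=4, merged so far=[3, 5, 7, 11, 24, 24, 25, 26]

[i=0,j=0] A[i]=5>B[j]=3 take 3 → j++
[i=0,j=1] A[i]=5<=B[j]=24 take 5 → i++
[i=1,j=1] A[i]=7<=B[j]=24 take 7 → i++
[i=2,j=1] A[i]=11<=B[j]=24 take 11 → i++
[i=3,j=1] A[i]=24<=B[j]=24 take 24 → i++
[i=4,j=1] A[i]=32>B[j]=24 take 24 → j++
[i=4,j=2] A[i]=32>B[j]=25 take 25 → j++
[i=4,j=3] A[i]=32>B[j]=26 take 26 → j++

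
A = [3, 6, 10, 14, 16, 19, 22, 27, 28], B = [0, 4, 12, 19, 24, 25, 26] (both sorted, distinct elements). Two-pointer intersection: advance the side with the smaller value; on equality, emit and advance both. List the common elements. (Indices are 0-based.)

intersection = [19]

[i=0,j=0] 3>0 → j++
[i=0,j=1] 3<4 → i++
[i=1,j=1] 6>4 → j++
[i=1,j=2] 6<12 → i++
[i=2,j=2] 10<12 → i++
[i=3,j=2] 14>12 → j++
[i=3,j=3] 14<19 → i++
[i=4,j=3] 16<19 → i++
[i=5,j=3] 19==19 emit → i++,j++
[i=6,j=4] 22<24 → i++
[i=7,j=4] 27>24 → j++
[i=7,j=5] 27>25 → j++
[i=7,j=6] 27>26 → j++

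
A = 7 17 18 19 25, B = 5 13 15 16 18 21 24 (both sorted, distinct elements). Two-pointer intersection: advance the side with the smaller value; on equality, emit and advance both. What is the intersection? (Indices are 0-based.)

intersection = [18]

[i=0,j=0] 7>5 → j++
[i=0,j=1] 7<13 → i++
[i=1,j=1] 17>13 → j++
[i=1,j=2] 17>15 → j++
[i=1,j=3] 17>16 → j++
[i=1,j=4] 17<18 → i++
[i=2,j=4] 18==18 emit → i++,j++
[i=3,j=5] 19<21 → i++
[i=4,j=5] 25>21 → j++
[i=4,j=6] 25>24 → j++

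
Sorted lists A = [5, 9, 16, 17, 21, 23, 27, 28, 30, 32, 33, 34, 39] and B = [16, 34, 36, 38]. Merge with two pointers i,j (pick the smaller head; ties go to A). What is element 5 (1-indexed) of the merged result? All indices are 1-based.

merged[5] = 17

[i=1,j=1] A[i]=5<=B[j]=16 take 5 → i++
[i=2,j=1] A[i]=9<=B[j]=16 take 9 → i++
[i=3,j=1] A[i]=16<=B[j]=16 take 16 → i++
[i=4,j=1] A[i]=17>B[j]=16 take 16 → j++
[i=4,j=2] A[i]=17<=B[j]=34 take 17 → i++
[i=5,j=2] A[i]=21<=B[j]=34 take 21 → i++
[i=6,j=2] A[i]=23<=B[j]=34 take 23 → i++
[i=7,j=2] A[i]=27<=B[j]=34 take 27 → i++
[i=8,j=2] A[i]=28<=B[j]=34 take 28 → i++
[i=9,j=2] A[i]=30<=B[j]=34 take 30 → i++
[i=10,j=2] A[i]=32<=B[j]=34 take 32 → i++
[i=11,j=2] A[i]=33<=B[j]=34 take 33 → i++
[i=12,j=2] A[i]=34<=B[j]=34 take 34 → i++
[i=13,j=2] A[i]=39>B[j]=34 take 34 → j++
[i=13,j=3] A[i]=39>B[j]=36 take 36 → j++
[i=13,j=4] A[i]=39>B[j]=38 take 38 → j++
[i=13,j=5] B done, take A[i]=39 → i++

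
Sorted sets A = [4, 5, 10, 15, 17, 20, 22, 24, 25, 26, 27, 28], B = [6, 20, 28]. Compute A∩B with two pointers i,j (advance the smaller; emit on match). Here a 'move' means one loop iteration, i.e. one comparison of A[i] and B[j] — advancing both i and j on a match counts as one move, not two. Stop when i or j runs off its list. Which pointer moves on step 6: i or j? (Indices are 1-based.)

i=1 j=1: 4<6, i++
i=2 j=1: 5<6, i++
i=3 j=1: 10>6, j++
i=3 j=2: 10<20, i++
i=4 j=2: 15<20, i++
i=5 j=2: 17<20, i++

i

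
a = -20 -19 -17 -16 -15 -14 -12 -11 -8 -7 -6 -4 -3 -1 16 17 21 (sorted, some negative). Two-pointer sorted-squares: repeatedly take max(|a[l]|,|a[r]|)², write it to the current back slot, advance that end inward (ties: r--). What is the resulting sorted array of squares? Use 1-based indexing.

[1, 9, 16, 36, 49, 64, 121, 144, 196, 225, 256, 256, 289, 289, 361, 400, 441]

l=1 r=17: |-20|<=|21| out[17]=441, r--
l=1 r=16: |-20|>|17| out[16]=400, l++
l=2 r=16: |-19|>|17| out[15]=361, l++
l=3 r=16: |-17|<=|17| out[14]=289, r--
l=3 r=15: |-17|>|16| out[13]=289, l++
l=4 r=15: |-16|<=|16| out[12]=256, r--
l=4 r=14: |-16|>|-1| out[11]=256, l++
l=5 r=14: |-15|>|-1| out[10]=225, l++
l=6 r=14: |-14|>|-1| out[9]=196, l++
l=7 r=14: |-12|>|-1| out[8]=144, l++
l=8 r=14: |-11|>|-1| out[7]=121, l++
l=9 r=14: |-8|>|-1| out[6]=64, l++
l=10 r=14: |-7|>|-1| out[5]=49, l++
l=11 r=14: |-6|>|-1| out[4]=36, l++
l=12 r=14: |-4|>|-1| out[3]=16, l++
l=13 r=14: |-3|>|-1| out[2]=9, l++
l=14 r=14: |-1|<=|-1| out[1]=1, r--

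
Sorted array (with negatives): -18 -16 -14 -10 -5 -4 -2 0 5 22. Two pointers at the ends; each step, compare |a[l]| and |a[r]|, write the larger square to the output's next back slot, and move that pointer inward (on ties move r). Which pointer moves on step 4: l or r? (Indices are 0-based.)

l

[0,9] |-18|<=|22| out[9]=484 → r--
[0,8] |-18|>|5| out[8]=324 → l++
[1,8] |-16|>|5| out[7]=256 → l++
[2,8] |-14|>|5| out[6]=196 → l++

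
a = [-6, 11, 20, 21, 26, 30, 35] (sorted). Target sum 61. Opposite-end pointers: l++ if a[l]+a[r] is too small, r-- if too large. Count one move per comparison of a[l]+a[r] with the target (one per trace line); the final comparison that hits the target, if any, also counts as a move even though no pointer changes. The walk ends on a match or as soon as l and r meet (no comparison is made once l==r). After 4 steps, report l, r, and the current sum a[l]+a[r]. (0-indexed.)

[0,6] -6+35=29 <61 → l++
[1,6] 11+35=46 <61 → l++
[2,6] 20+35=55 <61 → l++
[3,6] 21+35=56 <61 → l++

l=4, r=6, sum=61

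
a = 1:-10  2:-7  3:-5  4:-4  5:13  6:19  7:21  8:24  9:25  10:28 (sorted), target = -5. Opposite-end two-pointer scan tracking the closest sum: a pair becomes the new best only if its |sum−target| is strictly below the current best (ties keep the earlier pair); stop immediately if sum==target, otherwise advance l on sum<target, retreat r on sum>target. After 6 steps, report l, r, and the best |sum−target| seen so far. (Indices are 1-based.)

[1,10] -10+28=18 d=23 * → r--
[1,9] -10+25=15 d=20 * → r--
[1,8] -10+24=14 d=19 * → r--
[1,7] -10+21=11 d=16 * → r--
[1,6] -10+19=9 d=14 * → r--
[1,5] -10+13=3 d=8 * → r--

l=1, r=4, best |Δ|=8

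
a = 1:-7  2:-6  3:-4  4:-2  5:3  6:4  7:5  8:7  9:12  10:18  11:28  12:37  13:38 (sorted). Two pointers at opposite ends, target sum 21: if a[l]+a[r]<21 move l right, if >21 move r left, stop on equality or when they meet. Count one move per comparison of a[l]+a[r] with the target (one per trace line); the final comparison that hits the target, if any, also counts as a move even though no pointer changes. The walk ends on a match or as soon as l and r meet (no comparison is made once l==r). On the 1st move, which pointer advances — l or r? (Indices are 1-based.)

r

l=1 r=13: -7+38=31 >21, r--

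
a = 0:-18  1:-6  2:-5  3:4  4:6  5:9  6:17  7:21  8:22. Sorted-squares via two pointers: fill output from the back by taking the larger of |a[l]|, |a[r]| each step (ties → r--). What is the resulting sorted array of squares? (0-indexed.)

l=0 r=8: |-18|<=|22| out[8]=484, r--
l=0 r=7: |-18|<=|21| out[7]=441, r--
l=0 r=6: |-18|>|17| out[6]=324, l++
l=1 r=6: |-6|<=|17| out[5]=289, r--
l=1 r=5: |-6|<=|9| out[4]=81, r--
l=1 r=4: |-6|<=|6| out[3]=36, r--
l=1 r=3: |-6|>|4| out[2]=36, l++
l=2 r=3: |-5|>|4| out[1]=25, l++
l=3 r=3: |4|<=|4| out[0]=16, r--

[16, 25, 36, 36, 81, 289, 324, 441, 484]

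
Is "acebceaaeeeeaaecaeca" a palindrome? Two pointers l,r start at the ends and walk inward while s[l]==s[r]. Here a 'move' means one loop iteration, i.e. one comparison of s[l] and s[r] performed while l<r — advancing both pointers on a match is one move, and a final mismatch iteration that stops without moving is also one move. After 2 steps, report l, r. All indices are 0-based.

l=2, r=17

[0,19] 'a'=='a' → l++,r--
[1,18] 'c'=='c' → l++,r--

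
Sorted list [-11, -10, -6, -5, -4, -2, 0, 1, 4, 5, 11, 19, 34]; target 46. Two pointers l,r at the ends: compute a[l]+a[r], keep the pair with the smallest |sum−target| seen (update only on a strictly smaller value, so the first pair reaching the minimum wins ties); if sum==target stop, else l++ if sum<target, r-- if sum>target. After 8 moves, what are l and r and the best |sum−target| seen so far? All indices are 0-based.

l=8, r=12, best |Δ|=11

[0,12] -11+34=23 d=23 * → l++
[1,12] -10+34=24 d=22 * → l++
[2,12] -6+34=28 d=18 * → l++
[3,12] -5+34=29 d=17 * → l++
[4,12] -4+34=30 d=16 * → l++
[5,12] -2+34=32 d=14 * → l++
[6,12] 0+34=34 d=12 * → l++
[7,12] 1+34=35 d=11 * → l++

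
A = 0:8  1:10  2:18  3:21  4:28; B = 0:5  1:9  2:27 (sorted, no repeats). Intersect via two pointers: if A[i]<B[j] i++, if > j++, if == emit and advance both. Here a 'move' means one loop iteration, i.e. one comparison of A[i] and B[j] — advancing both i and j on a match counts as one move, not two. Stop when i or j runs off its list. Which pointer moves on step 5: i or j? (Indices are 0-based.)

i

i=0 j=0: 8>5, j++
i=0 j=1: 8<9, i++
i=1 j=1: 10>9, j++
i=1 j=2: 10<27, i++
i=2 j=2: 18<27, i++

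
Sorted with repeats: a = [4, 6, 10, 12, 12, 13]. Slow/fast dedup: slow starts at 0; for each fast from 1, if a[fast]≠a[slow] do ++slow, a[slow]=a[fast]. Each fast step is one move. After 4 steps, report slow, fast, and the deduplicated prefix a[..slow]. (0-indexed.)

slow=3, fast=5, prefix=[4, 6, 10, 12]

slow=0 fast=1: a[fast]=6≠a[slow]=4 write a[1]=6, slow++,fast++
slow=1 fast=2: a[fast]=10≠a[slow]=6 write a[2]=10, slow++,fast++
slow=2 fast=3: a[fast]=12≠a[slow]=10 write a[3]=12, slow++,fast++
slow=3 fast=4: a[fast]=12=a[slow] dup, fast++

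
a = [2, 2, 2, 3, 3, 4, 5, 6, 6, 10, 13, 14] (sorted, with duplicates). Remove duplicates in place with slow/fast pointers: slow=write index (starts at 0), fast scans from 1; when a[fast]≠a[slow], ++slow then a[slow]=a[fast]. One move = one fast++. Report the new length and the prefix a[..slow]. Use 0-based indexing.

length 8; prefix = [2, 3, 4, 5, 6, 10, 13, 14]

(s=0,f=1) a[fast]=2=a[slow] dup → fast++
(s=0,f=2) a[fast]=2=a[slow] dup → fast++
(s=0,f=3) a[fast]=3≠a[slow]=2 write a[1]=3 → slow++,fast++
(s=1,f=4) a[fast]=3=a[slow] dup → fast++
(s=1,f=5) a[fast]=4≠a[slow]=3 write a[2]=4 → slow++,fast++
(s=2,f=6) a[fast]=5≠a[slow]=4 write a[3]=5 → slow++,fast++
(s=3,f=7) a[fast]=6≠a[slow]=5 write a[4]=6 → slow++,fast++
(s=4,f=8) a[fast]=6=a[slow] dup → fast++
(s=4,f=9) a[fast]=10≠a[slow]=6 write a[5]=10 → slow++,fast++
(s=5,f=10) a[fast]=13≠a[slow]=10 write a[6]=13 → slow++,fast++
(s=6,f=11) a[fast]=14≠a[slow]=13 write a[7]=14 → slow++,fast++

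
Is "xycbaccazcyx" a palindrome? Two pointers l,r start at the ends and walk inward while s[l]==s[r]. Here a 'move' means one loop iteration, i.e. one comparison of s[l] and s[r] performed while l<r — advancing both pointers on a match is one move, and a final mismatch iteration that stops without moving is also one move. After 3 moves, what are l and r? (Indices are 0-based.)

l=3, r=8

[0,11] 'x'=='x' → l++,r--
[1,10] 'y'=='y' → l++,r--
[2,9] 'c'=='c' → l++,r--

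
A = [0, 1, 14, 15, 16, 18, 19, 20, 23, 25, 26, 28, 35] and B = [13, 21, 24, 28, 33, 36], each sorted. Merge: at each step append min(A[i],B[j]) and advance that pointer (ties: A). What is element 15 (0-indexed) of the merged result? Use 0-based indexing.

i=0 j=0: A[i]=0<=B[j]=13 take 0, i++
i=1 j=0: A[i]=1<=B[j]=13 take 1, i++
i=2 j=0: A[i]=14>B[j]=13 take 13, j++
i=2 j=1: A[i]=14<=B[j]=21 take 14, i++
i=3 j=1: A[i]=15<=B[j]=21 take 15, i++
i=4 j=1: A[i]=16<=B[j]=21 take 16, i++
i=5 j=1: A[i]=18<=B[j]=21 take 18, i++
i=6 j=1: A[i]=19<=B[j]=21 take 19, i++
i=7 j=1: A[i]=20<=B[j]=21 take 20, i++
i=8 j=1: A[i]=23>B[j]=21 take 21, j++
i=8 j=2: A[i]=23<=B[j]=24 take 23, i++
i=9 j=2: A[i]=25>B[j]=24 take 24, j++
i=9 j=3: A[i]=25<=B[j]=28 take 25, i++
i=10 j=3: A[i]=26<=B[j]=28 take 26, i++
i=11 j=3: A[i]=28<=B[j]=28 take 28, i++
i=12 j=3: A[i]=35>B[j]=28 take 28, j++
i=12 j=4: A[i]=35>B[j]=33 take 33, j++
i=12 j=5: A[i]=35<=B[j]=36 take 35, i++
i=13 j=5: A done, take B[j]=36, j++

merged[15] = 28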